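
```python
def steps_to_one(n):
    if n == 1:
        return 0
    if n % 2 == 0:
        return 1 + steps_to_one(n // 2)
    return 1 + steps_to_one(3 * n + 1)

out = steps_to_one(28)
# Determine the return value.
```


steps_to_one(28)
28 is even -> steps_to_one(14)
14 is even -> steps_to_one(7)
7 is odd -> 3*7+1 = 22 -> steps_to_one(22)
22 is even -> steps_to_one(11)
11 is odd -> 3*11+1 = 34 -> steps_to_one(34)
34 is even -> steps_to_one(17)
17 is odd -> 3*17+1 = 52 -> steps_to_one(52)
52 is even -> steps_to_one(26)
26 is even -> steps_to_one(13)
13 is odd -> 3*13+1 = 40 -> steps_to_one(40)
40 is even -> steps_to_one(20)
20 is even -> steps_to_one(10)
10 is even -> steps_to_one(5)
5 is odd -> 3*5+1 = 16 -> steps_to_one(16)
16 is even -> steps_to_one(8)
8 is even -> steps_to_one(4)
4 is even -> steps_to_one(2)
2 is even -> steps_to_one(1)
Reached 1 after 18 steps
= 18


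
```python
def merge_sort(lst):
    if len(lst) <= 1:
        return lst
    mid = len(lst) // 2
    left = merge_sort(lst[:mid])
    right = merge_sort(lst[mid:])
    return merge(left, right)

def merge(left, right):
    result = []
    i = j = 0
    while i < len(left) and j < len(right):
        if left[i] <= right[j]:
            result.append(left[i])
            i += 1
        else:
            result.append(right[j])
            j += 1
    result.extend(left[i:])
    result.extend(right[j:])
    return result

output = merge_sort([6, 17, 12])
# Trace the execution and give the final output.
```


merge_sort([6, 17, 12])
Split into [6] and [17, 12]
Left sorted: [6]
Right sorted: [12, 17]
Merge [6] and [12, 17]
= [6, 12, 17]


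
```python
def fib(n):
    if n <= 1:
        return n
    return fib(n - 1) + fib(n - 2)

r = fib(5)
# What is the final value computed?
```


fib(5)
= fib(4) + fib(3)
= (fib(3) + fib(2)) + fib(3)
Computing bottom-up: fib(0)=0, fib(1)=1, fib(2)=1, fib(3)=2, fib(4)=3, fib(5)=5
= 5


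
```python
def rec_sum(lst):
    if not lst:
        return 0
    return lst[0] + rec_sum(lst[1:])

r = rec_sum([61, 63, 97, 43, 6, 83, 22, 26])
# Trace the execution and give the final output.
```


rec_sum([61, 63, 97, 43, 6, 83, 22, 26])
= 61 + rec_sum([63, 97, 43, 6, 83, 22, 26])
= 61 + 63 + rec_sum([97, 43, 6, 83, 22, 26])
= 61 + 63 + 97 + rec_sum([43, 6, 83, 22, 26])
= 61 + 63 + 97 + 43 + rec_sum([6, 83, 22, 26])
= 61 + 63 + 97 + 43 + 6 + rec_sum([83, 22, 26])
= 61 + 63 + 97 + 43 + 6 + 83 + rec_sum([22, 26])
= 61 + 63 + 97 + 43 + 6 + 83 + 22 + rec_sum([26])
= 61 + 63 + 97 + 43 + 6 + 83 + 22 + 26 + rec_sum([])
= 61 + 63 + 97 + 43 + 6 + 83 + 22 + 26 + 0
= 401


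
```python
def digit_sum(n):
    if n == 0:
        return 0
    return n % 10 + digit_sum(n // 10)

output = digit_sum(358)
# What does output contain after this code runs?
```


digit_sum(358)
= 8 + digit_sum(35)
= 8 + 5 + digit_sum(3)
= 8 + 5 + 3 + digit_sum(0)
= 8 + 5 + 3 + 0
= 16


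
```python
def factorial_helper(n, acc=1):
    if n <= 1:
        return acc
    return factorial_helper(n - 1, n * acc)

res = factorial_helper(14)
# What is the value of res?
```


factorial_helper(14, 1)
= factorial_helper(13, 14 * 1) = factorial_helper(13, 14)
= factorial_helper(12, 13 * 14) = factorial_helper(12, 182)
= factorial_helper(11, 12 * 182) = factorial_helper(11, 2184)
= factorial_helper(10, 11 * 2184) = factorial_helper(10, 24024)
= factorial_helper(9, 10 * 24024) = factorial_helper(9, 240240)
= factorial_helper(8, 9 * 240240) = factorial_helper(8, 2162160)
= factorial_helper(7, 8 * 2162160) = factorial_helper(7, 17297280)
= factorial_helper(6, 7 * 17297280) = factorial_helper(6, 121080960)
= factorial_helper(5, 6 * 121080960) = factorial_helper(5, 726485760)
= factorial_helper(4, 5 * 726485760) = factorial_helper(4, 3632428800)
= factorial_helper(3, 4 * 3632428800) = factorial_helper(3, 14529715200)
= factorial_helper(2, 3 * 14529715200) = factorial_helper(2, 43589145600)
= factorial_helper(1, 2 * 43589145600) = factorial_helper(1, 87178291200)
n <= 1, return acc = 87178291200


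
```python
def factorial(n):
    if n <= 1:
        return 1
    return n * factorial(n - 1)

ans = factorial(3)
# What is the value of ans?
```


factorial(3)
= 3 * factorial(2)
= 3 * 2 * factorial(1)
= 3 * 2 * 1
= 6


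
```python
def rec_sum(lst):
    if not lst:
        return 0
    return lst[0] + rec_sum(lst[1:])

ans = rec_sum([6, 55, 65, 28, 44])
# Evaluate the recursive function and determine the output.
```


rec_sum([6, 55, 65, 28, 44])
= 6 + rec_sum([55, 65, 28, 44])
= 6 + 55 + rec_sum([65, 28, 44])
= 6 + 55 + 65 + rec_sum([28, 44])
= 6 + 55 + 65 + 28 + rec_sum([44])
= 6 + 55 + 65 + 28 + 44 + rec_sum([])
= 6 + 55 + 65 + 28 + 44 + 0
= 198


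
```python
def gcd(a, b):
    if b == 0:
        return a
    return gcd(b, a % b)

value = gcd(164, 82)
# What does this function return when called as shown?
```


gcd(164, 82)
= gcd(82, 164 % 82) = gcd(82, 0)
b == 0, return a = 82


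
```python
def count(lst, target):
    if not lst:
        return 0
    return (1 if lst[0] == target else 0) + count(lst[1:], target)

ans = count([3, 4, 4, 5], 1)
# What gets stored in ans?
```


count([3, 4, 4, 5], 1)
lst[0]=3 != 1: 0 + count([4, 4, 5], 1)
lst[0]=4 != 1: 0 + count([4, 5], 1)
lst[0]=4 != 1: 0 + count([5], 1)
lst[0]=5 != 1: 0 + count([], 1)
= 0


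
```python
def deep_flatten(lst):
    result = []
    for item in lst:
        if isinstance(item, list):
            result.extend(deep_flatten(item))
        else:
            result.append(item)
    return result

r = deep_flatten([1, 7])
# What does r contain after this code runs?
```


deep_flatten([1, 7])
Processing each element:
  1 is not a list -> append 1
  7 is not a list -> append 7
= [1, 7]


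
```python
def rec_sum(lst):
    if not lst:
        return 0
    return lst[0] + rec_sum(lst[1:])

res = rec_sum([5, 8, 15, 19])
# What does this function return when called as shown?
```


rec_sum([5, 8, 15, 19])
= 5 + rec_sum([8, 15, 19])
= 5 + 8 + rec_sum([15, 19])
= 5 + 8 + 15 + rec_sum([19])
= 5 + 8 + 15 + 19 + rec_sum([])
= 5 + 8 + 15 + 19 + 0
= 47


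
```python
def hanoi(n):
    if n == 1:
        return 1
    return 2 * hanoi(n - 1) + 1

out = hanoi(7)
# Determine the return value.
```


hanoi(7)
= 2 * hanoi(6) + 1
= 2 * (2 * hanoi(5) + 1) + 1
= 2 * (2 * (2 * hanoi(4) + 1) + 1) + 1
= 2 * (2 * (2 * (2 * hanoi(3) + 1) + 1) + 1) + 1
= 2 * (2 * (2 * (2 * (2 * hanoi(2) + 1) + 1) + 1) + 1) + 1
= 2 * (2 * (2 * (2 * (2 * (2 * hanoi(1) + 1) + 1) + 1) + 1) + 1) + 1
Now compute bottom-up:
hanoi(1) = 1
hanoi(2) = 2 * 1 + 1 = 3
hanoi(3) = 2 * 3 + 1 = 7
hanoi(4) = 2 * 7 + 1 = 15
hanoi(5) = 2 * 15 + 1 = 31
hanoi(6) = 2 * 31 + 1 = 63
hanoi(7) = 2 * 63 + 1 = 127
= 127


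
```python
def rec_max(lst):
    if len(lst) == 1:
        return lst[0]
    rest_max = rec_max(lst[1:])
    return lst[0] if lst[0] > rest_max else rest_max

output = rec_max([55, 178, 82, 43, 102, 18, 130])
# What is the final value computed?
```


rec_max([55, 178, 82, 43, 102, 18, 130])
= compare 55 with rec_max([178, 82, 43, 102, 18, 130])
= compare 178 with rec_max([82, 43, 102, 18, 130])
= compare 82 with rec_max([43, 102, 18, 130])
= compare 43 with rec_max([102, 18, 130])
= compare 102 with rec_max([18, 130])
= compare 18 with rec_max([130])
Base: rec_max([130]) = 130
compare 18 with 130: max = 130
compare 102 with 130: max = 130
compare 43 with 130: max = 130
compare 82 with 130: max = 130
compare 178 with 130: max = 178
compare 55 with 178: max = 178
= 178


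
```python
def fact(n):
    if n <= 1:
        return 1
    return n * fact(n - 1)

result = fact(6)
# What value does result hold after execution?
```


fact(6)
= 6 * fact(5)
= 6 * 5 * fact(4)
= 6 * 5 * 4 * fact(3)
= 6 * 5 * 4 * 3 * fact(2)
= 6 * 5 * 4 * 3 * 2 * fact(1)
= 6 * 5 * 4 * 3 * 2 * 1
= 720


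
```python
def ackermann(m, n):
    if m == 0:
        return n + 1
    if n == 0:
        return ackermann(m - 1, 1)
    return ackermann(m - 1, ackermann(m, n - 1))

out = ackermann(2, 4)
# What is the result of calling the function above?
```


ackermann(2, 4)
= ackermann(1, ackermann(2, 3))
First compute ackermann(2, 3) = 9
= ackermann(1, 9)
= 11


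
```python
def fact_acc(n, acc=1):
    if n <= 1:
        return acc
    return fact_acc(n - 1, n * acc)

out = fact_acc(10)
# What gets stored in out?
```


fact_acc(10, 1)
= fact_acc(9, 10 * 1) = fact_acc(9, 10)
= fact_acc(8, 9 * 10) = fact_acc(8, 90)
= fact_acc(7, 8 * 90) = fact_acc(7, 720)
= fact_acc(6, 7 * 720) = fact_acc(6, 5040)
= fact_acc(5, 6 * 5040) = fact_acc(5, 30240)
= fact_acc(4, 5 * 30240) = fact_acc(4, 151200)
= fact_acc(3, 4 * 151200) = fact_acc(3, 604800)
= fact_acc(2, 3 * 604800) = fact_acc(2, 1814400)
= fact_acc(1, 2 * 1814400) = fact_acc(1, 3628800)
n <= 1, return acc = 3628800


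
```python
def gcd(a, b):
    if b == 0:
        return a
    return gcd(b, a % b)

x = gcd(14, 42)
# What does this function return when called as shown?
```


gcd(14, 42)
= gcd(42, 14 % 42) = gcd(42, 14)
= gcd(14, 42 % 14) = gcd(14, 0)
b == 0, return a = 14


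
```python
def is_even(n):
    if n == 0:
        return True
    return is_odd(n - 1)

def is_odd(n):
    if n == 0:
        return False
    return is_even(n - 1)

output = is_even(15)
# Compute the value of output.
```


is_even(15)
= is_odd(14)
= is_even(13)
= is_odd(12)
= is_even(11)
= is_odd(10)
= is_even(9)
= is_odd(8)
= is_even(7)
= is_odd(6)
= is_even(5)
= is_odd(4)
= is_even(3)
= is_odd(2)
= is_even(1)
= is_odd(0)
n == 0: return False
= False


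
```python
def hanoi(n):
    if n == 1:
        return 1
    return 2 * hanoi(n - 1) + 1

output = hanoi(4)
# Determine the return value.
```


hanoi(4)
= 2 * hanoi(3) + 1
= 2 * (2 * hanoi(2) + 1) + 1
= 2 * (2 * (2 * hanoi(1) + 1) + 1) + 1
Now compute bottom-up:
hanoi(1) = 1
hanoi(2) = 2 * 1 + 1 = 3
hanoi(3) = 2 * 3 + 1 = 7
hanoi(4) = 2 * 7 + 1 = 15
= 15


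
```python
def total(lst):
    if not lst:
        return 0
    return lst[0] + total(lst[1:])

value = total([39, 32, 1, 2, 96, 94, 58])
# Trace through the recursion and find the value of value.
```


total([39, 32, 1, 2, 96, 94, 58])
= 39 + total([32, 1, 2, 96, 94, 58])
= 39 + 32 + total([1, 2, 96, 94, 58])
= 39 + 32 + 1 + total([2, 96, 94, 58])
= 39 + 32 + 1 + 2 + total([96, 94, 58])
= 39 + 32 + 1 + 2 + 96 + total([94, 58])
= 39 + 32 + 1 + 2 + 96 + 94 + total([58])
= 39 + 32 + 1 + 2 + 96 + 94 + 58 + total([])
= 39 + 32 + 1 + 2 + 96 + 94 + 58 + 0
= 322


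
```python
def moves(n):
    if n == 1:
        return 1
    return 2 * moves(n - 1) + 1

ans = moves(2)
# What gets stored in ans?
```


moves(2)
= 2 * moves(1) + 1
Now compute bottom-up:
moves(1) = 1
moves(2) = 2 * 1 + 1 = 3
= 3


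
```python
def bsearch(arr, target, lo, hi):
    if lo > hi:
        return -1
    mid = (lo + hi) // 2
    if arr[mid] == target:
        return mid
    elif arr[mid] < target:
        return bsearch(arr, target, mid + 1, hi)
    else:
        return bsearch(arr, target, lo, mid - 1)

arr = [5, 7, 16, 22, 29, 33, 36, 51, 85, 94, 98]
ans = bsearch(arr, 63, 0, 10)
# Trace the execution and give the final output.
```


bsearch(arr, 63, 0, 10)
lo=0, hi=10, mid=5, arr[mid]=33
33 < 63, search right half
lo=6, hi=10, mid=8, arr[mid]=85
85 > 63, search left half
lo=6, hi=7, mid=6, arr[mid]=36
36 < 63, search right half
lo=7, hi=7, mid=7, arr[mid]=51
51 < 63, search right half
lo > hi, target not found, return -1
= -1


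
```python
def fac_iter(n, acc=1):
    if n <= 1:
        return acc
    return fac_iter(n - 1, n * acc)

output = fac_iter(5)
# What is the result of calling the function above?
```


fac_iter(5, 1)
= fac_iter(4, 5 * 1) = fac_iter(4, 5)
= fac_iter(3, 4 * 5) = fac_iter(3, 20)
= fac_iter(2, 3 * 20) = fac_iter(2, 60)
= fac_iter(1, 2 * 60) = fac_iter(1, 120)
n <= 1, return acc = 120


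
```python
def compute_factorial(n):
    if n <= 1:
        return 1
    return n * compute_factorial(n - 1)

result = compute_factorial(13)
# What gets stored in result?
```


compute_factorial(13)
= 13 * compute_factorial(12)
= 13 * 12 * compute_factorial(11)
= 13 * 12 * 11 * compute_factorial(10)
= 13 * 12 * 11 * 10 * compute_factorial(9)
= 13 * 12 * 11 * 10 * 9 * compute_factorial(8)
= 13 * 12 * 11 * 10 * 9 * 8 * compute_factorial(7)
= 13 * 12 * 11 * 10 * 9 * 8 * 7 * compute_factorial(6)
= 13 * 12 * 11 * 10 * 9 * 8 * 7 * 6 * compute_factorial(5)
= 13 * 12 * 11 * 10 * 9 * 8 * 7 * 6 * 5 * compute_factorial(4)
= 13 * 12 * 11 * 10 * 9 * 8 * 7 * 6 * 5 * 4 * compute_factorial(3)
= 13 * 12 * 11 * 10 * 9 * 8 * 7 * 6 * 5 * 4 * 3 * compute_factorial(2)
= 13 * 12 * 11 * 10 * 9 * 8 * 7 * 6 * 5 * 4 * 3 * 2 * compute_factorial(1)
= 13 * 12 * 11 * 10 * 9 * 8 * 7 * 6 * 5 * 4 * 3 * 2 * 1
= 6227020800


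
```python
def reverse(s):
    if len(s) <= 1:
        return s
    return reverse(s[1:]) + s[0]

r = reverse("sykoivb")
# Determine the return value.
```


reverse("sykoivb")
= reverse("ykoivb") + "s"
= reverse("koivb") + "y" + "s"
= reverse("oivb") + "k" + "y" + "s"
= reverse("ivb") + "o" + "k" + "y" + "s"
= reverse("vb") + "i" + "o" + "k" + "y" + "s"
= reverse("b") + "v" + "i" + "o" + "k" + "y" + "s"
= "b" + "v" + "i" + "o" + "k" + "y" + "s"
= "bviokys"


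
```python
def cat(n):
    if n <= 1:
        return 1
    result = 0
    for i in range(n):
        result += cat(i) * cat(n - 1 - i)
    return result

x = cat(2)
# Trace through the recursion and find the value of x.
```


cat(2)
= sum of cat(i) * cat(2-1-i) for i in 0..1
  cat(0)*cat(1) = 1*1 = 1
  cat(1)*cat(0) = 1*1 = 1
= 1 + 1
= 2


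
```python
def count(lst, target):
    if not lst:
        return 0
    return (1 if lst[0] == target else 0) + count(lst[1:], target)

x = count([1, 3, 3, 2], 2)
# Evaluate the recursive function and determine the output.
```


count([1, 3, 3, 2], 2)
lst[0]=1 != 2: 0 + count([3, 3, 2], 2)
lst[0]=3 != 2: 0 + count([3, 2], 2)
lst[0]=3 != 2: 0 + count([2], 2)
lst[0]=2 == 2: 1 + count([], 2)
= 1


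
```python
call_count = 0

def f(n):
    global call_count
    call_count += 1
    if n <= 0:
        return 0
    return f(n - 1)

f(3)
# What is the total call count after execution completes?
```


f(3) calls f(2) calls ... calls f(0)
Total calls: 3 + 1 (for base case) = 4


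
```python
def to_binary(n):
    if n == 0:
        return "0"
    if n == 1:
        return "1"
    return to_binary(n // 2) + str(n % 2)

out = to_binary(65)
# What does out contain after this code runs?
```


to_binary(65)
= to_binary(32) + "1"
= to_binary(16) + "0" + "1"
= to_binary(8) + "0" + "0" + "1"
= to_binary(4) + "0" + "0" + "0" + "1"
= to_binary(2) + "0" + "0" + "0" + "0" + "1"
= to_binary(1) + "0" + "0" + "0" + "0" + "0" + "1"
= "1" + "0" + "0" + "0" + "0" + "0" + "1"
= "1000001"


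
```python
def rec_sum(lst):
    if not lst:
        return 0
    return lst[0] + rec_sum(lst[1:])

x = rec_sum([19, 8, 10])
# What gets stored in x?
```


rec_sum([19, 8, 10])
= 19 + rec_sum([8, 10])
= 19 + 8 + rec_sum([10])
= 19 + 8 + 10 + rec_sum([])
= 19 + 8 + 10 + 0
= 37


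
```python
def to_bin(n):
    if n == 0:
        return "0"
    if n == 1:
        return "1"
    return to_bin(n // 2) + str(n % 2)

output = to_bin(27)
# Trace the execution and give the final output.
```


to_bin(27)
= to_bin(13) + "1"
= to_bin(6) + "1" + "1"
= to_bin(3) + "0" + "1" + "1"
= to_bin(1) + "1" + "0" + "1" + "1"
= "1" + "1" + "0" + "1" + "1"
= "11011"


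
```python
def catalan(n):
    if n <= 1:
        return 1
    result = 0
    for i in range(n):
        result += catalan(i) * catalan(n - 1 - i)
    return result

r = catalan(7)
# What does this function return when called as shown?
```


catalan(7)
= sum of catalan(i) * catalan(7-1-i) for i in 0..6
First compute sub-values bottom-up:
  catalan(0) = 1, catalan(1) = 1
  catalan(2) = 1*1 + 1*1 = 2
  catalan(3) = 1*2 + 1*1 + 2*1 = 5
  catalan(4) = 1*5 + 1*2 + 2*1 + 5*1 = 14
  catalan(5) = 1*14 + 1*5 + 2*2 + 5*1 + 14*1 = 42
  catalan(6) = 1*42 + 1*14 + 2*5 + 5*2 + 14*1 + 42*1 = 132
Now catalan(7):
  catalan(0)*catalan(6) = 1*132 = 132
  catalan(1)*catalan(5) = 1*42 = 42
  catalan(2)*catalan(4) = 2*14 = 28
  catalan(3)*catalan(3) = 5*5 = 25
  catalan(4)*catalan(2) = 14*2 = 28
  catalan(5)*catalan(1) = 42*1 = 42
  catalan(6)*catalan(0) = 132*1 = 132
= 132 + 42 + 28 + 25 + 28 + 42 + 132
= 429


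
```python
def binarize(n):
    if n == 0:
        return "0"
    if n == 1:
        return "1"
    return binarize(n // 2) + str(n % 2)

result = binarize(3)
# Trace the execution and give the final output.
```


binarize(3)
= binarize(1) + "1"
= "1" + "1"
= "11"


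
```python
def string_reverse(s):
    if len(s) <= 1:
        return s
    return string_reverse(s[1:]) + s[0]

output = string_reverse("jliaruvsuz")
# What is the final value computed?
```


string_reverse("jliaruvsuz")
= string_reverse("liaruvsuz") + "j"
= string_reverse("iaruvsuz") + "l" + "j"
= string_reverse("aruvsuz") + "i" + "l" + "j"
= string_reverse("ruvsuz") + "a" + "i" + "l" + "j"
= string_reverse("uvsuz") + "r" + "a" + "i" + "l" + "j"
= string_reverse("vsuz") + "u" + "r" + "a" + "i" + "l" + "j"
= string_reverse("suz") + "v" + "u" + "r" + "a" + "i" + "l" + "j"
= string_reverse("uz") + "s" + "v" + "u" + "r" + "a" + "i" + "l" + "j"
= string_reverse("z") + "u" + "s" + "v" + "u" + "r" + "a" + "i" + "l" + "j"
= "z" + "u" + "s" + "v" + "u" + "r" + "a" + "i" + "l" + "j"
= "zusvurailj"


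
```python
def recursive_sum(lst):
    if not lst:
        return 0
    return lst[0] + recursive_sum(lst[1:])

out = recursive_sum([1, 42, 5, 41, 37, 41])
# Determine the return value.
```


recursive_sum([1, 42, 5, 41, 37, 41])
= 1 + recursive_sum([42, 5, 41, 37, 41])
= 1 + 42 + recursive_sum([5, 41, 37, 41])
= 1 + 42 + 5 + recursive_sum([41, 37, 41])
= 1 + 42 + 5 + 41 + recursive_sum([37, 41])
= 1 + 42 + 5 + 41 + 37 + recursive_sum([41])
= 1 + 42 + 5 + 41 + 37 + 41 + recursive_sum([])
= 1 + 42 + 5 + 41 + 37 + 41 + 0
= 167


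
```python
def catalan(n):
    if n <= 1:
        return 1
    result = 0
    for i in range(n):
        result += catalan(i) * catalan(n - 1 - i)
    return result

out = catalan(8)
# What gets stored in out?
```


catalan(8)
= sum of catalan(i) * catalan(8-1-i) for i in 0..7
First compute sub-values bottom-up:
  catalan(0) = 1, catalan(1) = 1
  catalan(2) = 1*1 + 1*1 = 2
  catalan(3) = 1*2 + 1*1 + 2*1 = 5
  catalan(4) = 1*5 + 1*2 + 2*1 + 5*1 = 14
  catalan(5) = 1*14 + 1*5 + 2*2 + 5*1 + 14*1 = 42
  catalan(6) = 1*42 + 1*14 + 2*5 + 5*2 + 14*1 + 42*1 = 132
  catalan(7) = 1*132 + 1*42 + 2*14 + 5*5 + 14*2 + 42*1 + 132*1 = 429
Now catalan(8):
  catalan(0)*catalan(7) = 1*429 = 429
  catalan(1)*catalan(6) = 1*132 = 132
  catalan(2)*catalan(5) = 2*42 = 84
  catalan(3)*catalan(4) = 5*14 = 70
  catalan(4)*catalan(3) = 14*5 = 70
  catalan(5)*catalan(2) = 42*2 = 84
  catalan(6)*catalan(1) = 132*1 = 132
  catalan(7)*catalan(0) = 429*1 = 429
= 429 + 132 + 84 + 70 + 70 + 84 + 132 + 429
= 1430


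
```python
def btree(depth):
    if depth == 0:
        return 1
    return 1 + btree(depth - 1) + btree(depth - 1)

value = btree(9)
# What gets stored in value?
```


btree(9)
= 1 + btree(8) + btree(8)
= 1 + 2 * btree(8)
btree(k) = 2^(k+1) - 1
btree(0) = 1
btree(1) = 3
btree(2) = 7
btree(3) = 15
btree(4) = 31
btree(9) = 2^10 - 1 = 1023


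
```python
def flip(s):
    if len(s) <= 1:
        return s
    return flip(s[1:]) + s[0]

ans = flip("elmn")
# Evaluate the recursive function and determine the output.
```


flip("elmn")
= flip("lmn") + "e"
= flip("mn") + "l" + "e"
= flip("n") + "m" + "l" + "e"
= "n" + "m" + "l" + "e"
= "nmle"


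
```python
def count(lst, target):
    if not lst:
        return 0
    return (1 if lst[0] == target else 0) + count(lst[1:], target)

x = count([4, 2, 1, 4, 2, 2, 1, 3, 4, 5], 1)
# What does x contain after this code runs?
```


count([4, 2, 1, 4, 2, 2, 1, 3, 4, 5], 1)
lst[0]=4 != 1: 0 + count([2, 1, 4, 2, 2, 1, 3, 4, 5], 1)
lst[0]=2 != 1: 0 + count([1, 4, 2, 2, 1, 3, 4, 5], 1)
lst[0]=1 == 1: 1 + count([4, 2, 2, 1, 3, 4, 5], 1)
lst[0]=4 != 1: 0 + count([2, 2, 1, 3, 4, 5], 1)
lst[0]=2 != 1: 0 + count([2, 1, 3, 4, 5], 1)
lst[0]=2 != 1: 0 + count([1, 3, 4, 5], 1)
lst[0]=1 == 1: 1 + count([3, 4, 5], 1)
lst[0]=3 != 1: 0 + count([4, 5], 1)
lst[0]=4 != 1: 0 + count([5], 1)
lst[0]=5 != 1: 0 + count([], 1)
= 2


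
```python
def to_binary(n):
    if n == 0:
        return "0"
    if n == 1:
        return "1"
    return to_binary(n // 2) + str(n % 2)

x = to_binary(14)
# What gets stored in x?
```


to_binary(14)
= to_binary(7) + "0"
= to_binary(3) + "1" + "0"
= to_binary(1) + "1" + "1" + "0"
= "1" + "1" + "1" + "0"
= "1110"


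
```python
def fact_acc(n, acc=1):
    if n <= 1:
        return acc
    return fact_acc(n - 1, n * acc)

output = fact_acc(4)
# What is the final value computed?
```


fact_acc(4, 1)
= fact_acc(3, 4 * 1) = fact_acc(3, 4)
= fact_acc(2, 3 * 4) = fact_acc(2, 12)
= fact_acc(1, 2 * 12) = fact_acc(1, 24)
n <= 1, return acc = 24


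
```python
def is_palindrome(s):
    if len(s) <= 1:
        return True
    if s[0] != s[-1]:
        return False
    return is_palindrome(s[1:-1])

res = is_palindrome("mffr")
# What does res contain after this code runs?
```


is_palindrome("mffr")
"mffr": s[0]='m' != s[-1]='r' -> False
= False


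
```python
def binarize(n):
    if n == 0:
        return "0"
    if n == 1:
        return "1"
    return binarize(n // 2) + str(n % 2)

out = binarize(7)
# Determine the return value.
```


binarize(7)
= binarize(3) + "1"
= binarize(1) + "1" + "1"
= "1" + "1" + "1"
= "111"


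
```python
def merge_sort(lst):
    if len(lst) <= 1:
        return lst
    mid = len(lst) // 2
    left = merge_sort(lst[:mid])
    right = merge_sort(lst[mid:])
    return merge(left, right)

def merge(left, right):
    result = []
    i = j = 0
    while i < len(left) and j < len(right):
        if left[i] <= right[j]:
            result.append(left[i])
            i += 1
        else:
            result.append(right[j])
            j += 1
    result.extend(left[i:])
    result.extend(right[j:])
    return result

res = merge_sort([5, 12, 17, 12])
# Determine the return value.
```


merge_sort([5, 12, 17, 12])
Split into [5, 12] and [17, 12]
Left sorted: [5, 12]
Right sorted: [12, 17]
Merge [5, 12] and [12, 17]
= [5, 12, 12, 17]


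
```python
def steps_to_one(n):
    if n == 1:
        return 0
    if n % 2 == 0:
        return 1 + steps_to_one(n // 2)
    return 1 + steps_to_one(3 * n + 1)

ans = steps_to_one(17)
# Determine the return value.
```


steps_to_one(17)
17 is odd -> 3*17+1 = 52 -> steps_to_one(52)
52 is even -> steps_to_one(26)
26 is even -> steps_to_one(13)
13 is odd -> 3*13+1 = 40 -> steps_to_one(40)
40 is even -> steps_to_one(20)
20 is even -> steps_to_one(10)
10 is even -> steps_to_one(5)
5 is odd -> 3*5+1 = 16 -> steps_to_one(16)
16 is even -> steps_to_one(8)
8 is even -> steps_to_one(4)
4 is even -> steps_to_one(2)
2 is even -> steps_to_one(1)
Reached 1 after 12 steps
= 12


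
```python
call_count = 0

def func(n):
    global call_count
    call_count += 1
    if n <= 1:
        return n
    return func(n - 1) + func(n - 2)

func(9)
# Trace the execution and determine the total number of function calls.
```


func(9) calls func(8) and func(7); each non-base call branches into two more.
Let C(k) = total number of calls made by func(k), including the call to func(k) itself.
Base cases: C(0) = 1, C(1) = 1
Recurrence: C(k) = 1 + C(k-1) + C(k-2)
  C(2) = 1 + C(1) + C(0) = 1 + 1 + 1 = 3
  C(3) = 1 + C(2) + C(1) = 1 + 3 + 1 = 5
  C(4) = 1 + C(3) + C(2) = 1 + 5 + 3 = 9
  C(5) = 1 + C(4) + C(3) = 1 + 9 + 5 = 15
  C(6) = 1 + C(5) + C(4) = 1 + 15 + 9 = 25
  C(7) = 1 + C(6) + C(5) = 1 + 25 + 15 = 41
  C(8) = 1 + C(7) + C(6) = 1 + 41 + 25 = 67
  C(9) = 1 + C(8) + C(7) = 1 + 67 + 41 = 109
Total calls = C(9) = 109


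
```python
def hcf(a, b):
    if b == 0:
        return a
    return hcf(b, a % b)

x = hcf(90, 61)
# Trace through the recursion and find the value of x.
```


hcf(90, 61)
= hcf(61, 90 % 61) = hcf(61, 29)
= hcf(29, 61 % 29) = hcf(29, 3)
= hcf(3, 29 % 3) = hcf(3, 2)
= hcf(2, 3 % 2) = hcf(2, 1)
= hcf(1, 2 % 1) = hcf(1, 0)
b == 0, return a = 1


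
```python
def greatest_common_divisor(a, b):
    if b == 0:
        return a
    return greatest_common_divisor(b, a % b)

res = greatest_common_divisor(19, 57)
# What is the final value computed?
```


greatest_common_divisor(19, 57)
= greatest_common_divisor(57, 19 % 57) = greatest_common_divisor(57, 19)
= greatest_common_divisor(19, 57 % 19) = greatest_common_divisor(19, 0)
b == 0, return a = 19


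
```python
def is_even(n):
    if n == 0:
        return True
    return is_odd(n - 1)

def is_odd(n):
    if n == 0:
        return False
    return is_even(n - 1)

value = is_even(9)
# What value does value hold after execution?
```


is_even(9)
= is_odd(8)
= is_even(7)
= is_odd(6)
= is_even(5)
= is_odd(4)
= is_even(3)
= is_odd(2)
= is_even(1)
= is_odd(0)
n == 0: return False
= False


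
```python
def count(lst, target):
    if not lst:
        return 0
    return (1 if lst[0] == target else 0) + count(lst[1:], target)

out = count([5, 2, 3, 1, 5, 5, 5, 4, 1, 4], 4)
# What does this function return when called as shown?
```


count([5, 2, 3, 1, 5, 5, 5, 4, 1, 4], 4)
lst[0]=5 != 4: 0 + count([2, 3, 1, 5, 5, 5, 4, 1, 4], 4)
lst[0]=2 != 4: 0 + count([3, 1, 5, 5, 5, 4, 1, 4], 4)
lst[0]=3 != 4: 0 + count([1, 5, 5, 5, 4, 1, 4], 4)
lst[0]=1 != 4: 0 + count([5, 5, 5, 4, 1, 4], 4)
lst[0]=5 != 4: 0 + count([5, 5, 4, 1, 4], 4)
lst[0]=5 != 4: 0 + count([5, 4, 1, 4], 4)
lst[0]=5 != 4: 0 + count([4, 1, 4], 4)
lst[0]=4 == 4: 1 + count([1, 4], 4)
lst[0]=1 != 4: 0 + count([4], 4)
lst[0]=4 == 4: 1 + count([], 4)
= 2


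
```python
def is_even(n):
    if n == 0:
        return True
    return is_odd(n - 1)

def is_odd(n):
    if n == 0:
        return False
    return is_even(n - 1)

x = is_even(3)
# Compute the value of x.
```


is_even(3)
= is_odd(2)
= is_even(1)
= is_odd(0)
n == 0: return False
= False


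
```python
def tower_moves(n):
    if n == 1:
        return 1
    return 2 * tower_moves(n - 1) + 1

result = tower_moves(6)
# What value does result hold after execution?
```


tower_moves(6)
= 2 * tower_moves(5) + 1
= 2 * (2 * tower_moves(4) + 1) + 1
= 2 * (2 * (2 * tower_moves(3) + 1) + 1) + 1
= 2 * (2 * (2 * (2 * tower_moves(2) + 1) + 1) + 1) + 1
= 2 * (2 * (2 * (2 * (2 * tower_moves(1) + 1) + 1) + 1) + 1) + 1
Now compute bottom-up:
tower_moves(1) = 1
tower_moves(2) = 2 * 1 + 1 = 3
tower_moves(3) = 2 * 3 + 1 = 7
tower_moves(4) = 2 * 7 + 1 = 15
tower_moves(5) = 2 * 15 + 1 = 31
tower_moves(6) = 2 * 31 + 1 = 63
= 63


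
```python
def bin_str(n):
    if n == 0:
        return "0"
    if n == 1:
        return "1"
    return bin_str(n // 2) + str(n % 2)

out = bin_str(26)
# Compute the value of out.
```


bin_str(26)
= bin_str(13) + "0"
= bin_str(6) + "1" + "0"
= bin_str(3) + "0" + "1" + "0"
= bin_str(1) + "1" + "0" + "1" + "0"
= "1" + "1" + "0" + "1" + "0"
= "11010"


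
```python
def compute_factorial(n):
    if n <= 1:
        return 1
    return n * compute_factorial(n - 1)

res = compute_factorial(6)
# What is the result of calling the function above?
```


compute_factorial(6)
= 6 * compute_factorial(5)
= 6 * 5 * compute_factorial(4)
= 6 * 5 * 4 * compute_factorial(3)
= 6 * 5 * 4 * 3 * compute_factorial(2)
= 6 * 5 * 4 * 3 * 2 * compute_factorial(1)
= 6 * 5 * 4 * 3 * 2 * 1
= 720


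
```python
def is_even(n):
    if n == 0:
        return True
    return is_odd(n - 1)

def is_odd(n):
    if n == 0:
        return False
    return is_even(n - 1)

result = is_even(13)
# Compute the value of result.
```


is_even(13)
= is_odd(12)
= is_even(11)
= is_odd(10)
= is_even(9)
= is_odd(8)
= is_even(7)
= is_odd(6)
= is_even(5)
= is_odd(4)
= is_even(3)
= is_odd(2)
= is_even(1)
= is_odd(0)
n == 0: return False
= False


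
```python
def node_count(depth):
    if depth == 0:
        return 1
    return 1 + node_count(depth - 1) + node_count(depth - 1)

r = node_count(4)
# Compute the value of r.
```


node_count(4)
= 1 + node_count(3) + node_count(3)
= 1 + 2 * node_count(3)
node_count(k) = 2^(k+1) - 1
node_count(0) = 1
node_count(1) = 3
node_count(2) = 7
node_count(3) = 15
node_count(4) = 31
node_count(4) = 2^5 - 1 = 31


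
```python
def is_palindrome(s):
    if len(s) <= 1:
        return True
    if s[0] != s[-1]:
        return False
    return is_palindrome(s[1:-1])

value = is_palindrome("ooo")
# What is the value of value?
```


is_palindrome("ooo")
"ooo": s[0]='o' == s[-1]='o' -> is_palindrome("o")
"o": len <= 1 -> True
= True


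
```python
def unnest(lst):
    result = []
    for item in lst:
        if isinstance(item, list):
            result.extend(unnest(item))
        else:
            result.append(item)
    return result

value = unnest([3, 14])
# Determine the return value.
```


unnest([3, 14])
Processing each element:
  3 is not a list -> append 3
  14 is not a list -> append 14
= [3, 14]


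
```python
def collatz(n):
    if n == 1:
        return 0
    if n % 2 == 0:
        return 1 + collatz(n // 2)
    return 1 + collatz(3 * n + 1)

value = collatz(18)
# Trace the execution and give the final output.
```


collatz(18)
18 is even -> collatz(9)
9 is odd -> 3*9+1 = 28 -> collatz(28)
28 is even -> collatz(14)
14 is even -> collatz(7)
7 is odd -> 3*7+1 = 22 -> collatz(22)
22 is even -> collatz(11)
11 is odd -> 3*11+1 = 34 -> collatz(34)
34 is even -> collatz(17)
17 is odd -> 3*17+1 = 52 -> collatz(52)
52 is even -> collatz(26)
26 is even -> collatz(13)
13 is odd -> 3*13+1 = 40 -> collatz(40)
40 is even -> collatz(20)
20 is even -> collatz(10)
10 is even -> collatz(5)
5 is odd -> 3*5+1 = 16 -> collatz(16)
16 is even -> collatz(8)
8 is even -> collatz(4)
4 is even -> collatz(2)
2 is even -> collatz(1)
Reached 1 after 20 steps
= 20


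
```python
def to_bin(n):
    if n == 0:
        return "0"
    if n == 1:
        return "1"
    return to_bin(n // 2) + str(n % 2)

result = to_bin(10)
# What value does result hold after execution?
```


to_bin(10)
= to_bin(5) + "0"
= to_bin(2) + "1" + "0"
= to_bin(1) + "0" + "1" + "0"
= "1" + "0" + "1" + "0"
= "1010"


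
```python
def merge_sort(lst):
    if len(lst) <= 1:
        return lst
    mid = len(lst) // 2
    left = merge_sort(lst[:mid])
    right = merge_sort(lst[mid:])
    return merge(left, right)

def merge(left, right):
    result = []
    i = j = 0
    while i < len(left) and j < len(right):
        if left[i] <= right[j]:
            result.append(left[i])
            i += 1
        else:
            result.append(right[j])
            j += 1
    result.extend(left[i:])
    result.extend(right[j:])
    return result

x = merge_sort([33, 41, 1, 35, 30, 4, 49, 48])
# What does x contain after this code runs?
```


merge_sort([33, 41, 1, 35, 30, 4, 49, 48])
Split into [33, 41, 1, 35] and [30, 4, 49, 48]
Left sorted: [1, 33, 35, 41]
Right sorted: [4, 30, 48, 49]
Merge [1, 33, 35, 41] and [4, 30, 48, 49]
= [1, 4, 30, 33, 35, 41, 48, 49]


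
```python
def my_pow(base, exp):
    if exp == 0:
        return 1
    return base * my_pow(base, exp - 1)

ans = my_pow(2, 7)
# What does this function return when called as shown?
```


my_pow(2, 7)
= 2 * my_pow(2, 6)
= 2 * 2 * my_pow(2, 5)
= 2 * 2 * 2 * my_pow(2, 4)
= 2 * 2 * 2 * 2 * my_pow(2, 3)
= 2 * 2 * 2 * 2 * 2 * my_pow(2, 2)
= 2 * 2 * 2 * 2 * 2 * 2 * my_pow(2, 1)
= 2 * 2 * 2 * 2 * 2 * 2 * 2 * my_pow(2, 0)
= 2 * 2 * 2 * 2 * 2 * 2 * 2 * 1
= 128


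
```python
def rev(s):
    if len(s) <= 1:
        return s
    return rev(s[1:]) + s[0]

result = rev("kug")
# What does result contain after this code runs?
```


rev("kug")
= rev("ug") + "k"
= rev("g") + "u" + "k"
= "g" + "u" + "k"
= "guk"


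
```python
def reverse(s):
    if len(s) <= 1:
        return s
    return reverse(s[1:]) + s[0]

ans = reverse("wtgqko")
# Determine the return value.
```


reverse("wtgqko")
= reverse("tgqko") + "w"
= reverse("gqko") + "t" + "w"
= reverse("qko") + "g" + "t" + "w"
= reverse("ko") + "q" + "g" + "t" + "w"
= reverse("o") + "k" + "q" + "g" + "t" + "w"
= "o" + "k" + "q" + "g" + "t" + "w"
= "okqgtw"


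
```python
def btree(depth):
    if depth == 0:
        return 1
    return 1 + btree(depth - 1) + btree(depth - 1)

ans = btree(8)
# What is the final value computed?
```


btree(8)
= 1 + btree(7) + btree(7)
= 1 + 2 * btree(7)
btree(k) = 2^(k+1) - 1
btree(0) = 1
btree(1) = 3
btree(2) = 7
btree(3) = 15
btree(4) = 31
btree(8) = 2^9 - 1 = 511


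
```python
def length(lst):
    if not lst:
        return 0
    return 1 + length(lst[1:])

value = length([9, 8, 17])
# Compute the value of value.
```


length([9, 8, 17])
= 1 + length([8, 17])
= 1 + 1 + length([17])
= 1 + 1 + 1 + length([])
= 1 + 1 + 1 + 0
= 3


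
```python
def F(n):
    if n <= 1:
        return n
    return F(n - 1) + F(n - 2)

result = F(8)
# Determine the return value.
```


F(8)
= F(7) + F(6)
= (F(6) + F(5)) + F(6)
Computing bottom-up: F(0)=0, F(1)=1, F(2)=1, F(3)=2, F(4)=3, F(5)=5, F(6)=8, F(7)=13, F(8)=21
= 21


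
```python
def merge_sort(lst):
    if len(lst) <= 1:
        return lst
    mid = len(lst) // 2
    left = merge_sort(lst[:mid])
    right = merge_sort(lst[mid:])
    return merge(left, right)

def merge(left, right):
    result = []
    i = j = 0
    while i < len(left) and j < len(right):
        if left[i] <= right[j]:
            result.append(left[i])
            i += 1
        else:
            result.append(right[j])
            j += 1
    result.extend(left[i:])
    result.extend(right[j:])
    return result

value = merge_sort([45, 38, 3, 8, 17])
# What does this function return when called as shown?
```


merge_sort([45, 38, 3, 8, 17])
Split into [45, 38] and [3, 8, 17]
Left sorted: [38, 45]
Right sorted: [3, 8, 17]
Merge [38, 45] and [3, 8, 17]
= [3, 8, 17, 38, 45]


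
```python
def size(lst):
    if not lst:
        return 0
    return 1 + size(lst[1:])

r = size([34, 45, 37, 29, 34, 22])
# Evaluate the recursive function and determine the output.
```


size([34, 45, 37, 29, 34, 22])
= 1 + size([45, 37, 29, 34, 22])
= 1 + 1 + size([37, 29, 34, 22])
= 1 + 1 + 1 + size([29, 34, 22])
= 1 + 1 + 1 + 1 + size([34, 22])
= 1 + 1 + 1 + 1 + 1 + size([22])
= 1 + 1 + 1 + 1 + 1 + 1 + size([])
= 1 + 1 + 1 + 1 + 1 + 1 + 0
= 6


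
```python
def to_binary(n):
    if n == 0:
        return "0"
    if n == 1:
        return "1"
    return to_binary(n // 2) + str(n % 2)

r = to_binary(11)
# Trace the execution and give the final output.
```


to_binary(11)
= to_binary(5) + "1"
= to_binary(2) + "1" + "1"
= to_binary(1) + "0" + "1" + "1"
= "1" + "0" + "1" + "1"
= "1011"


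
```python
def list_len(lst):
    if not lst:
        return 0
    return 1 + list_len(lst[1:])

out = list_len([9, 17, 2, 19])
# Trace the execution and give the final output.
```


list_len([9, 17, 2, 19])
= 1 + list_len([17, 2, 19])
= 1 + 1 + list_len([2, 19])
= 1 + 1 + 1 + list_len([19])
= 1 + 1 + 1 + 1 + list_len([])
= 1 + 1 + 1 + 1 + 0
= 4


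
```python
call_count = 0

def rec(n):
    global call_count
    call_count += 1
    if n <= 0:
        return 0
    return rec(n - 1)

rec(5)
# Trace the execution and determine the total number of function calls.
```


rec(5) calls rec(4) calls ... calls rec(0)
Total calls: 5 + 1 (for base case) = 6


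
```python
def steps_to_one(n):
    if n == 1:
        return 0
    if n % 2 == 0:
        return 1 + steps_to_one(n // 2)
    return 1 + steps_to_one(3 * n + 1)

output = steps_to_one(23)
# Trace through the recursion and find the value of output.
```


steps_to_one(23)
23 is odd -> 3*23+1 = 70 -> steps_to_one(70)
70 is even -> steps_to_one(35)
35 is odd -> 3*35+1 = 106 -> steps_to_one(106)
106 is even -> steps_to_one(53)
53 is odd -> 3*53+1 = 160 -> steps_to_one(160)
160 is even -> steps_to_one(80)
80 is even -> steps_to_one(40)
40 is even -> steps_to_one(20)
20 is even -> steps_to_one(10)
10 is even -> steps_to_one(5)
5 is odd -> 3*5+1 = 16 -> steps_to_one(16)
16 is even -> steps_to_one(8)
8 is even -> steps_to_one(4)
4 is even -> steps_to_one(2)
2 is even -> steps_to_one(1)
Reached 1 after 15 steps
= 15


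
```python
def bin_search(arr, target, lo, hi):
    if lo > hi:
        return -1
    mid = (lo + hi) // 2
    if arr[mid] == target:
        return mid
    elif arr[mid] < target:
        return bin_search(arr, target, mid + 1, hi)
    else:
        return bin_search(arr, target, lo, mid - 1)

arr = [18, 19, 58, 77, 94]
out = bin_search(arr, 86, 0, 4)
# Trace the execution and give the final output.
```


bin_search(arr, 86, 0, 4)
lo=0, hi=4, mid=2, arr[mid]=58
58 < 86, search right half
lo=3, hi=4, mid=3, arr[mid]=77
77 < 86, search right half
lo=4, hi=4, mid=4, arr[mid]=94
94 > 86, search left half
lo > hi, target not found, return -1
= -1


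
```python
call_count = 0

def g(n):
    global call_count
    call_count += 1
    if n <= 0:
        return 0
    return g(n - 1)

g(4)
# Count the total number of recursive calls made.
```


g(4) calls g(3) calls ... calls g(0)
Total calls: 4 + 1 (for base case) = 5


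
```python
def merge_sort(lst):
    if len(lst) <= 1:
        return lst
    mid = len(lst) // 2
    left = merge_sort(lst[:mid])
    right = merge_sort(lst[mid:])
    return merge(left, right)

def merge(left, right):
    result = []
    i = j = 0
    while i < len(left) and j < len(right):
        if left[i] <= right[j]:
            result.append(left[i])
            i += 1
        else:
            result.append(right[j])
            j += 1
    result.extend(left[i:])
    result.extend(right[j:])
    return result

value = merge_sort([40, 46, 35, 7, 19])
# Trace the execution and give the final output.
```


merge_sort([40, 46, 35, 7, 19])
Split into [40, 46] and [35, 7, 19]
Left sorted: [40, 46]
Right sorted: [7, 19, 35]
Merge [40, 46] and [7, 19, 35]
= [7, 19, 35, 40, 46]


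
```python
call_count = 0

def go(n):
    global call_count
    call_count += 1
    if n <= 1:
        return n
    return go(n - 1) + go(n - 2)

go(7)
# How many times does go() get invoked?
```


go(7) calls go(6) and go(5); each non-base call branches into two more.
Let C(k) = total number of calls made by go(k), including the call to go(k) itself.
Base cases: C(0) = 1, C(1) = 1
Recurrence: C(k) = 1 + C(k-1) + C(k-2)
  C(2) = 1 + C(1) + C(0) = 1 + 1 + 1 = 3
  C(3) = 1 + C(2) + C(1) = 1 + 3 + 1 = 5
  C(4) = 1 + C(3) + C(2) = 1 + 5 + 3 = 9
  C(5) = 1 + C(4) + C(3) = 1 + 9 + 5 = 15
  C(6) = 1 + C(5) + C(4) = 1 + 15 + 9 = 25
  C(7) = 1 + C(6) + C(5) = 1 + 25 + 15 = 41
Total calls = C(7) = 41


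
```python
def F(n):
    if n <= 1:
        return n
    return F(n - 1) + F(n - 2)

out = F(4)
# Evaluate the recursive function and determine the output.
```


F(4)
= F(3) + F(2)
= (F(2) + F(1)) + F(2)
Computing bottom-up: F(0)=0, F(1)=1, F(2)=1, F(3)=2, F(4)=3
= 3


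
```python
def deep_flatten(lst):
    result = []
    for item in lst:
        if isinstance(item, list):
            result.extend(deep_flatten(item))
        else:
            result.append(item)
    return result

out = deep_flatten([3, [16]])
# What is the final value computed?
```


deep_flatten([3, [16]])
Processing each element:
  3 is not a list -> append 3
  [16] is a list -> deep_flatten recursively -> [16]
= [3, 16]


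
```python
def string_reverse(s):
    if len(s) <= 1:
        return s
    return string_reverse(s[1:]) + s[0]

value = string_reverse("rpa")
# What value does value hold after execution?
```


string_reverse("rpa")
= string_reverse("pa") + "r"
= string_reverse("a") + "p" + "r"
= "a" + "p" + "r"
= "apr"


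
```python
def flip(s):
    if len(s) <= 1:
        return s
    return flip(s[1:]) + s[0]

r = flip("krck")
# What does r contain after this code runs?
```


flip("krck")
= flip("rck") + "k"
= flip("ck") + "r" + "k"
= flip("k") + "c" + "r" + "k"
= "k" + "c" + "r" + "k"
= "kcrk"


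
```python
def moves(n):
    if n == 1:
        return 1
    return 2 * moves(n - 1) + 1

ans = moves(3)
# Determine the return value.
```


moves(3)
= 2 * moves(2) + 1
= 2 * (2 * moves(1) + 1) + 1
Now compute bottom-up:
moves(1) = 1
moves(2) = 2 * 1 + 1 = 3
moves(3) = 2 * 3 + 1 = 7
= 7
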